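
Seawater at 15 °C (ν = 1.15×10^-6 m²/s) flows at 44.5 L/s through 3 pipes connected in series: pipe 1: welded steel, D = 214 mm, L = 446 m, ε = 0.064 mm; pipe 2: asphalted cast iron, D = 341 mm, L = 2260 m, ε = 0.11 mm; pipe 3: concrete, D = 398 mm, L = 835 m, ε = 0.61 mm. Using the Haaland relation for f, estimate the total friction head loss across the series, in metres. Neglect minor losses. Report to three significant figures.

Pipe 1: V = 1.237 m/s, Re = 2.30×10^5, ε/D = 2.99×10^-4, f = 0.01723, h_1 = f(L/D)V²/2g = 2.802 m
Pipe 2: V = 0.4873 m/s, Re = 1.44×10^5, ε/D = 3.23×10^-4, f = 0.01834, h_2 = f(L/D)V²/2g = 1.471 m
Pipe 3: V = 0.3577 m/s, Re = 1.24×10^5, ε/D = 0.00153, f = 0.02335, h_3 = f(L/D)V²/2g = 0.3195 m
Series → Q common, losses add: H = Σh = 4.592 m

H ≈ 4.59 m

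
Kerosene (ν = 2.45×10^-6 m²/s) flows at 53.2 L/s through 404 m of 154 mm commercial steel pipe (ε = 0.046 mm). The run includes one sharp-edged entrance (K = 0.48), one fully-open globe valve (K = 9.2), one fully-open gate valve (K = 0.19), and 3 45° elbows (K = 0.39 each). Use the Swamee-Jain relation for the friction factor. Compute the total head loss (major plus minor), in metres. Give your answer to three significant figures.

H_L ≈ 24.2 m

V = 4Q/(πD²) = 2.856 m/s; V²/2g = 0.4158 m
Re = 1.80×10^5, ε/D = 2.99×10^-4 → f = 0.01801 (Swamee-Jain)
Major: h_f = f(L/D)·V²/2g = 0.01801·2623·0.4158 = 19.64 m
Minor: ΣK = 11.0; h_m = ΣK·V²/2g = 4.590 m
Total H_L = 19.64 + 4.590 = 24.23 m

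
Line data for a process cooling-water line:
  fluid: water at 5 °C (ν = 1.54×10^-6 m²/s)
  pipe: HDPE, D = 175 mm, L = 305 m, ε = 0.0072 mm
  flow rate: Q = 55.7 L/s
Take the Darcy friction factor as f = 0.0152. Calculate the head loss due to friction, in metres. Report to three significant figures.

h_f ≈ 7.24 m

V = 4Q/(πD²) = 4·0.0557/(π·0.175²) = 2.316 m/s
h_f = f(L/D)V²/(2g) = 0.01520·(305/0.175)·2.316²/(2·9.81) = 7.241 m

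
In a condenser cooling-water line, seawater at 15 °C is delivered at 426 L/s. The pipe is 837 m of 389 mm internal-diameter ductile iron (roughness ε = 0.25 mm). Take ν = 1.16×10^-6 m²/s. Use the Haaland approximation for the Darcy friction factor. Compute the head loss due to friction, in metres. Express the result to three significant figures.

V = 4Q/(πD²) = 4·0.426/(π·0.389²) = 3.584 m/s
Re = VD/ν = 3.584·0.389/1.16×10^-6 = 1.20×10^6 → turbulent
ε/D = 0.25/389 = 6.43×10^-4
Haaland: f = 0.01802
h_f = f(L/D)V²/(2g) = 0.01802·(837/0.389)·3.584²/(2·9.81) = 25.40 m

h_f ≈ 25.4 m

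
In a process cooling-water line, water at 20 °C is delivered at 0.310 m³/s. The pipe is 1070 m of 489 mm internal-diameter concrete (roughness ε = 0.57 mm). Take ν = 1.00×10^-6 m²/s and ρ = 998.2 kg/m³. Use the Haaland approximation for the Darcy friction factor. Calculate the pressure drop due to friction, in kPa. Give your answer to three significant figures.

V = 4Q/(πD²) = 4·0.310/(π·0.489²) = 1.651 m/s
Re = VD/ν = 1.651·0.489/1.00×10^-6 = 8.07×10^5 → turbulent
ε/D = 0.57/489 = 0.00117
Haaland: f = 0.02072
h_f = f(L/D)V²/(2g) = 0.02072·(1070/0.489)·1.651²/(2·9.81) = 6.297 m
Δp = ρg·h_f = 998.2·9.81·6.297 = 61.67 kPa

Δp ≈ 61.7 kPa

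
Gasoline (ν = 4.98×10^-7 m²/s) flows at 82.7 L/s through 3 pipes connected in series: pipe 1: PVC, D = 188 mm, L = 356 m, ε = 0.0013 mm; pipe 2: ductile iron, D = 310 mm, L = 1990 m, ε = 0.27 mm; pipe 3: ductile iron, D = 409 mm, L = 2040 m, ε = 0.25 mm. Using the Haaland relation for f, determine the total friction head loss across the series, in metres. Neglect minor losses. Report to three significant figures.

H ≈ 19.3 m

Pipe 1: V = 2.979 m/s, Re = 1.12×10^6, ε/D = 6.91×10^-6, f = 0.01149, h_1 = f(L/D)V²/2g = 9.845 m
Pipe 2: V = 1.096 m/s, Re = 6.82×10^5, ε/D = 8.71×10^-4, f = 0.01946, h_2 = f(L/D)V²/2g = 7.643 m
Pipe 3: V = 0.6295 m/s, Re = 5.17×10^5, ε/D = 6.11×10^-4, f = 0.01823, h_3 = f(L/D)V²/2g = 1.836 m
Series → Q common, losses add: H = Σh = 19.32 m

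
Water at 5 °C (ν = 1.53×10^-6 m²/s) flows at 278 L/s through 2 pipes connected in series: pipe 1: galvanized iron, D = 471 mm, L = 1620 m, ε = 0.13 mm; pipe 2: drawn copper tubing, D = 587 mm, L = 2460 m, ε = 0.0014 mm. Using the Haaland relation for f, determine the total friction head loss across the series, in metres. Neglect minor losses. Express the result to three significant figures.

Pipe 1: V = 1.596 m/s, Re = 4.91×10^5, ε/D = 2.76×10^-4, f = 0.01598, h_1 = f(L/D)V²/2g = 7.131 m
Pipe 2: V = 1.027 m/s, Re = 3.94×10^5, ε/D = 2.39×10^-6, f = 0.01366, h_2 = f(L/D)V²/2g = 3.079 m
Series → Q common, losses add: H = Σh = 10.21 m

H ≈ 10.2 m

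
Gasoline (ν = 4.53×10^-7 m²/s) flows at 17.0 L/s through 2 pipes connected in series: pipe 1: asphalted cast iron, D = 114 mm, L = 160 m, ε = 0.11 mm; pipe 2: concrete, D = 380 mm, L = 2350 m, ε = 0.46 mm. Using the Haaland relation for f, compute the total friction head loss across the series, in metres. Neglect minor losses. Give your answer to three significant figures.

H ≈ 4.15 m

Pipe 1: V = 1.666 m/s, Re = 4.19×10^5, ε/D = 9.65×10^-4, f = 0.02014, h_1 = f(L/D)V²/2g = 3.996 m
Pipe 2: V = 0.1499 m/s, Re = 1.26×10^5, ε/D = 0.00121, f = 0.02229, h_2 = f(L/D)V²/2g = 0.1579 m
Series → Q common, losses add: H = Σh = 4.154 m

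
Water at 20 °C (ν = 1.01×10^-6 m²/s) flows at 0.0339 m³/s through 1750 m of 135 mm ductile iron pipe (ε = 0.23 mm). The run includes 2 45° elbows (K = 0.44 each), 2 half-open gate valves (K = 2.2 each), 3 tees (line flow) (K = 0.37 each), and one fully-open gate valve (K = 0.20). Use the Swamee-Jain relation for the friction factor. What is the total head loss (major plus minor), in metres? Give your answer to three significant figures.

H_L ≈ 88.0 m

V = 4Q/(πD²) = 2.368 m/s; V²/2g = 0.2859 m
Re = 3.17×10^5, ε/D = 0.00170 → f = 0.02324 (Swamee-Jain)
Major: h_f = f(L/D)·V²/2g = 0.02324·12963·0.2859 = 86.12 m
Minor: ΣK = 6.59; h_m = ΣK·V²/2g = 1.884 m
Total H_L = 86.12 + 1.884 = 88.00 m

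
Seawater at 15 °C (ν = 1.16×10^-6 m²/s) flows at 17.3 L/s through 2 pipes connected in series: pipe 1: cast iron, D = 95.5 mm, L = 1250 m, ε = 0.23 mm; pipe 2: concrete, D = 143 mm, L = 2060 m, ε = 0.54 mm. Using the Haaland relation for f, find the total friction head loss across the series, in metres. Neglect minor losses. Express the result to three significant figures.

H ≈ 123 m

Pipe 1: V = 2.415 m/s, Re = 1.99×10^5, ε/D = 0.00241, f = 0.02537, h_1 = f(L/D)V²/2g = 98.72 m
Pipe 2: V = 1.077 m/s, Re = 1.33×10^5, ε/D = 0.00378, f = 0.02877, h_2 = f(L/D)V²/2g = 24.51 m
Series → Q common, losses add: H = Σh = 123.2 m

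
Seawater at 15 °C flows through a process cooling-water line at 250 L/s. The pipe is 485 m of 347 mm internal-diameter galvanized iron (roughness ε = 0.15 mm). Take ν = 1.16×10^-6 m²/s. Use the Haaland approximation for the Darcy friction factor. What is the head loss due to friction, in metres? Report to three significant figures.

V = 4Q/(πD²) = 4·0.250/(π·0.347²) = 2.644 m/s
Re = VD/ν = 2.644·0.347/1.16×10^-6 = 7.91×10^5 → turbulent
ε/D = 0.15/347 = 4.32×10^-4
Haaland: f = 0.01681
h_f = f(L/D)V²/(2g) = 0.01681·(485/0.347)·2.644²/(2·9.81) = 8.368 m

h_f ≈ 8.37 m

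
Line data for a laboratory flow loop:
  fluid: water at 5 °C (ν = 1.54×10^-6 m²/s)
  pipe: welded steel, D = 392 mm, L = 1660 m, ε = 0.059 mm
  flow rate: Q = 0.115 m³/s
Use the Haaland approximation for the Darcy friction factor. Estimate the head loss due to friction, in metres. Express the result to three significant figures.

h_f ≈ 3.15 m

V = 4Q/(πD²) = 4·0.115/(π·0.392²) = 0.9529 m/s
Re = VD/ν = 0.9529·0.392/1.54×10^-6 = 2.43×10^5 → turbulent
ε/D = 0.059/392 = 1.51×10^-4
Haaland: f = 0.01610
h_f = f(L/D)V²/(2g) = 0.01610·(1660/0.392)·0.9529²/(2·9.81) = 3.155 m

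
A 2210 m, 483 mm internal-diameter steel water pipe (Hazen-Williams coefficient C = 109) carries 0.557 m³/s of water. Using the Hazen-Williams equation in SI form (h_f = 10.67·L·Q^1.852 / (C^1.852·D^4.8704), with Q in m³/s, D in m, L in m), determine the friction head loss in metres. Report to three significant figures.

h_f = 10.67·2210·0.557^1.852 / (109^1.852·0.483^4.8704) = 46.54 m

h_f ≈ 46.5 m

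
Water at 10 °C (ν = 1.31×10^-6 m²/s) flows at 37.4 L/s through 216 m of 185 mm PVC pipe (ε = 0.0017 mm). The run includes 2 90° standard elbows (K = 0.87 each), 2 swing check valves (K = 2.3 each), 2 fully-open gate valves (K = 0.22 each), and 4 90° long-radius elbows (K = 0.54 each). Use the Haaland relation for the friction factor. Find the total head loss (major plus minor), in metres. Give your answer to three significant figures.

V = 4Q/(πD²) = 1.391 m/s; V²/2g = 0.09867 m
Re = 1.96×10^5, ε/D = 9.19×10^-6 → f = 0.01561 (Haaland)
Major: h_f = f(L/D)·V²/2g = 0.01561·1168·0.09867 = 1.798 m
Minor: ΣK = 8.94; h_m = ΣK·V²/2g = 0.8821 m
Total H_L = 1.798 + 0.8821 = 2.680 m

H_L ≈ 2.68 m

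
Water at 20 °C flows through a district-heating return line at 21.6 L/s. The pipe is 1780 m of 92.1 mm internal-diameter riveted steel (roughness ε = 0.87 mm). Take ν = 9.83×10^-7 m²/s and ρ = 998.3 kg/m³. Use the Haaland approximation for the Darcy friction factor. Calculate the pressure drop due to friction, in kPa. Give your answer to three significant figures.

Δp ≈ 3800 kPa

V = 4Q/(πD²) = 4·0.0216/(π·0.0921²) = 3.242 m/s
Re = VD/ν = 3.242·0.0921/9.83×10^-7 = 3.04×10^5 → turbulent
ε/D = 0.87/92.1 = 0.00945
Haaland: f = 0.03745
h_f = f(L/D)V²/(2g) = 0.03745·(1780/0.0921)·3.242²/(2·9.81) = 387.8 m
Δp = ρg·h_f = 998.3·9.81·387.8 = 3798 kPa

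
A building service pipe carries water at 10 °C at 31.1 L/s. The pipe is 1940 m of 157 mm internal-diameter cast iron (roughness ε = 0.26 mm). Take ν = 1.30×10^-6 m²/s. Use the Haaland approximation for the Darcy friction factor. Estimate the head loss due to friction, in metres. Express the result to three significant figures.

h_f ≈ 37.8 m

V = 4Q/(πD²) = 4·0.0311/(π·0.157²) = 1.606 m/s
Re = VD/ν = 1.606·0.157/1.30×10^-6 = 1.94×10^5 → turbulent
ε/D = 0.26/157 = 0.00166
Haaland: f = 0.02325
h_f = f(L/D)V²/(2g) = 0.02325·(1940/0.157)·1.606²/(2·9.81) = 37.79 m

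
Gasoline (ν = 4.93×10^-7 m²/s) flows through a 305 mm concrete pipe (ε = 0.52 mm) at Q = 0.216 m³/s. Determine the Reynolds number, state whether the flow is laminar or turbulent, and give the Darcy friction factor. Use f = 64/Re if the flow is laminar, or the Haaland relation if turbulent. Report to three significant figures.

Re ≈ 1.83×10^6; turbulent; f ≈ 0.0226

V = 4Q/(πD²) = 2.956 m/s
Re = VD/ν = 2.956·0.305/4.93×10^-7 = 1.83×10^6
Re > 4000 → turbulent; ε/D = 0.00170
Haaland: f = 0.02260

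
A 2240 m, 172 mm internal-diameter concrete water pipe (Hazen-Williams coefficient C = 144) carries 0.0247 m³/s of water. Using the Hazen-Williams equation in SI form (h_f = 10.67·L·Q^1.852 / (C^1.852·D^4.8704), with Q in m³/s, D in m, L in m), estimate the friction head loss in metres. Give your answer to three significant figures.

h_f ≈ 13.4 m

h_f = 10.67·2240·0.0247^1.852 / (144^1.852·0.172^4.8704) = 13.42 m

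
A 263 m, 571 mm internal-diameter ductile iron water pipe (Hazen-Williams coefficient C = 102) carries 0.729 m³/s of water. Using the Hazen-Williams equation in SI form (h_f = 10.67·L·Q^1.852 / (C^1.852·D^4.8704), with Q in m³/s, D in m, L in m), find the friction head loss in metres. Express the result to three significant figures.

h_f ≈ 4.56 m

h_f = 10.67·263·0.729^1.852 / (102^1.852·0.571^4.8704) = 4.563 m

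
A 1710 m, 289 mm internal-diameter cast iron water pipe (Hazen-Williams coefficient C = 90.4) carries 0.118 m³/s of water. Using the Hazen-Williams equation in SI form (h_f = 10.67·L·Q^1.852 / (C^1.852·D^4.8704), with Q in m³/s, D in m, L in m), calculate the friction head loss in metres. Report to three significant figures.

h_f ≈ 35.1 m

h_f = 10.67·1710·0.118^1.852 / (90.4^1.852·0.289^4.8704) = 35.08 m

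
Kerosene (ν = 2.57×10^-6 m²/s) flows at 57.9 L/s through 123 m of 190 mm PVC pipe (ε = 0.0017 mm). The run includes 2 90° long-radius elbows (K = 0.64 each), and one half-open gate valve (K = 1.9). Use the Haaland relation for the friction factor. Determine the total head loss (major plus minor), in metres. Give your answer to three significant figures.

H_L ≈ 2.94 m

V = 4Q/(πD²) = 2.042 m/s; V²/2g = 0.2126 m
Re = 1.51×10^5, ε/D = 8.95×10^-6 → f = 0.01643 (Haaland)
Major: h_f = f(L/D)·V²/2g = 0.01643·647.4·0.2126 = 2.260 m
Minor: ΣK = 3.18; h_m = ΣK·V²/2g = 0.6759 m
Total H_L = 2.260 + 0.6759 = 2.936 m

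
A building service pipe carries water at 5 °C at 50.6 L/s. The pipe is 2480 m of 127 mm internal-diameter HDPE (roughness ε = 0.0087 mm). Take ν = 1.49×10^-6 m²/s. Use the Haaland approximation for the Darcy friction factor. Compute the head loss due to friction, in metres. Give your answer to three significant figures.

V = 4Q/(πD²) = 4·0.0506/(π·0.127²) = 3.994 m/s
Re = VD/ν = 3.994·0.127/1.49×10^-6 = 3.40×10^5 → turbulent
ε/D = 0.0087/127 = 6.85×10^-5
Haaland: f = 0.01467
h_f = f(L/D)V²/(2g) = 0.01467·(2480/0.127)·3.994²/(2·9.81) = 232.9 m

h_f ≈ 233 m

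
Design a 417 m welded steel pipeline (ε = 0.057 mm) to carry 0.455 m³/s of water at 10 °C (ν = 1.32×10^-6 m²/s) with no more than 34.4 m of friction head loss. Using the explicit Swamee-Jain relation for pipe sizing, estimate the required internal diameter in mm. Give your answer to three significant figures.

D ≈ 316 mm

Swamee-Jain (Type III): D = 0.66·[ε^1.25·(LQ²/(gh_f))^4.75 + ν·Q^9.4·(L/(gh_f))^5.2]^0.04
LQ²/(gh_f) = 0.2558; L/(gh_f) = 1.236
Term 1 = ε^1.25·(…)^4.75 = 7.63×10^-9; Term 2 = ν·Q^9.4·(…)^5.2 = 2.42×10^-9
D = 0.66·(7.63×10^-9 + 2.42×10^-9)^0.04 = 0.3160 m = 316 mm
Check: V = 5.80 m/s, Re = 1.39×10^6, f = 0.01429, h_f = 32.4 m ≈ 34.4 m ✓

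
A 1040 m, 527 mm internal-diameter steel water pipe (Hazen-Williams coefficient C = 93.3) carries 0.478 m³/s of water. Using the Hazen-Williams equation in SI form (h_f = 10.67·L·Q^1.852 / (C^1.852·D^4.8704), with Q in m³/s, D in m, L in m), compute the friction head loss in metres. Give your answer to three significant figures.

h_f ≈ 14.4 m

h_f = 10.67·1040·0.478^1.852 / (93.3^1.852·0.527^4.8704) = 14.39 m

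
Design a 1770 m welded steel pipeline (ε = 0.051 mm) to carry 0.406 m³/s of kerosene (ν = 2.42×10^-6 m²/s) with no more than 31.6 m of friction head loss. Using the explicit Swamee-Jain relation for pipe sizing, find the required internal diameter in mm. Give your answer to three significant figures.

Swamee-Jain (Type III): D = 0.66·[ε^1.25·(LQ²/(gh_f))^4.75 + ν·Q^9.4·(L/(gh_f))^5.2]^0.04
LQ²/(gh_f) = 0.9412; L/(gh_f) = 5.710
Term 1 = ε^1.25·(…)^4.75 = 3.23×10^-6; Term 2 = ν·Q^9.4·(…)^5.2 = 4.35×10^-6
D = 0.66·(3.23×10^-6 + 4.35×10^-6)^0.04 = 0.4118 m = 412 mm
Check: V = 3.05 m/s, Re = 5.19×10^5, f = 0.01468, h_f = 29.9 m ≈ 31.6 m ✓

D ≈ 412 mm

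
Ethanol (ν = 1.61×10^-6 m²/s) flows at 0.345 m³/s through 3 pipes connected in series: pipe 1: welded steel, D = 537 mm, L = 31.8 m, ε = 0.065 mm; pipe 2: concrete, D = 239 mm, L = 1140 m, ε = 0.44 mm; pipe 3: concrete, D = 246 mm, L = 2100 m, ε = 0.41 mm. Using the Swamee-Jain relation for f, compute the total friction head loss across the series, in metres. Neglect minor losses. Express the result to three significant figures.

H ≈ 851 m

Pipe 1: V = 1.523 m/s, Re = 5.08×10^5, ε/D = 1.21×10^-4, f = 0.01468, h_1 = f(L/D)V²/2g = 0.1028 m
Pipe 2: V = 7.690 m/s, Re = 1.14×10^6, ε/D = 0.00184, f = 0.02316, h_2 = f(L/D)V²/2g = 332.9 m
Pipe 3: V = 7.259 m/s, Re = 1.11×10^6, ε/D = 0.00167, f = 0.02259, h_3 = f(L/D)V²/2g = 517.9 m
Series → Q common, losses add: H = Σh = 850.9 m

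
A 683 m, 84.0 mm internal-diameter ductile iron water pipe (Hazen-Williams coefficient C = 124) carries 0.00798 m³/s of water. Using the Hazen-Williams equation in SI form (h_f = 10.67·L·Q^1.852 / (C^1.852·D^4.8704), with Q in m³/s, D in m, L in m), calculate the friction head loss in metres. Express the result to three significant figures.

h_f = 10.67·683·0.00798^1.852 / (124^1.852·0.0840^4.8704) = 21.84 m

h_f ≈ 21.8 m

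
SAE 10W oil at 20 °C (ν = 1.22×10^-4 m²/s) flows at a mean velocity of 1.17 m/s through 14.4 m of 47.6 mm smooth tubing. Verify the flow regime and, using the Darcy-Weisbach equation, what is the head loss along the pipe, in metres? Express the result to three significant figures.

Re = VD/ν = 1.17·0.04760/1.22×10^-4 = 456 → laminar (Re < 2300)
f = 64/Re = 0.1402
h_f = f(L/D)V²/(2g) = 0.1402·(14.4/0.04760)·1.17²/(2·9.81) = 2.959 m

h_f ≈ 2.96 m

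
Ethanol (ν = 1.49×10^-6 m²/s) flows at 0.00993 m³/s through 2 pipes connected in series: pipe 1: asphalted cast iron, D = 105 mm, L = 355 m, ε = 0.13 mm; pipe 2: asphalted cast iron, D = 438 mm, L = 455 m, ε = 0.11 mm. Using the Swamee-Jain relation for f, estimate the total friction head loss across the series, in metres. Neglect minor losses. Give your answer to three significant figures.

Pipe 1: V = 1.147 m/s, Re = 8.08×10^4, ε/D = 0.00124, f = 0.02358, h_1 = f(L/D)V²/2g = 5.344 m
Pipe 2: V = 0.06590 m/s, Re = 1.94×10^4, ε/D = 2.51×10^-4, f = 0.02663, h_2 = f(L/D)V²/2g = 0.006124 m
Series → Q common, losses add: H = Σh = 5.350 m

H ≈ 5.35 m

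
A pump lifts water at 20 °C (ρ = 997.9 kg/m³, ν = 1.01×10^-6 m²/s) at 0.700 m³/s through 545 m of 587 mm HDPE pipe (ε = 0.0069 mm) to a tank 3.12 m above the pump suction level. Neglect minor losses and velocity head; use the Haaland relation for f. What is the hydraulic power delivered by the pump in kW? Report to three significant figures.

P_hyd ≈ 45.5 kW

V = 4Q/(πD²) = 2.587 m/s; Re = 1.50×10^6; ε/D = 1.18×10^-5; f = 0.01112
h_f = f(L/D)V²/2g = 3.519 m
Total head H = z + h_f = 3.12 + 3.519 = 6.639 m
P_hyd = ρgQH = 997.9·9.81·0.700·6.639 = 45.50 kW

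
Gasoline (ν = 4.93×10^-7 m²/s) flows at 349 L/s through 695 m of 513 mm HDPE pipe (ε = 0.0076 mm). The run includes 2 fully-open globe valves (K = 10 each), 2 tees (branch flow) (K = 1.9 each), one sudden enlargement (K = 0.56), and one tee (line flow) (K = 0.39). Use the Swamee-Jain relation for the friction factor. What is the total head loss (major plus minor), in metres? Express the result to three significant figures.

H_L ≈ 5.78 m

V = 4Q/(πD²) = 1.688 m/s; V²/2g = 0.1453 m
Re = 1.76×10^6, ε/D = 1.48×10^-5 → f = 0.01108 (Swamee-Jain)
Major: h_f = f(L/D)·V²/2g = 0.01108·1355·0.1453 = 2.181 m
Minor: ΣK = 24.8; h_m = ΣK·V²/2g = 3.596 m
Total H_L = 2.181 + 3.596 = 5.777 m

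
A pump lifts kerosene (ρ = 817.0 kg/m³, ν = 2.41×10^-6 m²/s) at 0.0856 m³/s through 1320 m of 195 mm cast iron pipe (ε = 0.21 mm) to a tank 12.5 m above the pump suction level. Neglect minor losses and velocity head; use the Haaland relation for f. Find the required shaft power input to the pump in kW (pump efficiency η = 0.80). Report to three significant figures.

P_shaft ≈ 61.9 kW

V = 4Q/(πD²) = 2.866 m/s; Re = 2.32×10^5; ε/D = 0.00108; f = 0.02106
h_f = f(L/D)V²/2g = 59.70 m
Total head H = z + h_f = 12.5 + 59.70 = 72.20 m
P_hyd = ρgQH = 817.0·9.81·0.0856·72.20 = 49.54 kW
P_shaft = P_hyd/η = 49.54/0.80 = 61.92 kW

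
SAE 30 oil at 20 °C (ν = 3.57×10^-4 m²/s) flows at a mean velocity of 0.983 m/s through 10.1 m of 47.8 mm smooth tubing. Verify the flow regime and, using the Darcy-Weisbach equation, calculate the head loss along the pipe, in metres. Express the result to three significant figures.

Re = VD/ν = 0.983·0.04780/3.57×10^-4 = 132 → laminar (Re < 2300)
f = 64/Re = 0.4863
h_f = f(L/D)V²/(2g) = 0.4863·(10.1/0.04780)·0.983²/(2·9.81) = 5.060 m

h_f ≈ 5.06 m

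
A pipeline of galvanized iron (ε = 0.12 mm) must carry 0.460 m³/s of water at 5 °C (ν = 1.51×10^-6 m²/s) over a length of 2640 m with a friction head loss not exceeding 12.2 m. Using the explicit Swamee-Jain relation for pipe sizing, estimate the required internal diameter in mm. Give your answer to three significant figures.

Swamee-Jain (Type III): D = 0.66·[ε^1.25·(LQ²/(gh_f))^4.75 + ν·Q^9.4·(L/(gh_f))^5.2]^0.04
LQ²/(gh_f) = 4.668; L/(gh_f) = 22.06
Term 1 = ε^1.25·(…)^4.75 = 0.0189; Term 2 = ν·Q^9.4·(…)^5.2 = 0.00990
D = 0.66·(0.0189 + 0.00990)^0.04 = 0.5727 m = 573 mm
Check: V = 1.79 m/s, Re = 6.77×10^5, f = 0.01524, h_f = 11.4 m ≈ 12.2 m ✓

D ≈ 573 mm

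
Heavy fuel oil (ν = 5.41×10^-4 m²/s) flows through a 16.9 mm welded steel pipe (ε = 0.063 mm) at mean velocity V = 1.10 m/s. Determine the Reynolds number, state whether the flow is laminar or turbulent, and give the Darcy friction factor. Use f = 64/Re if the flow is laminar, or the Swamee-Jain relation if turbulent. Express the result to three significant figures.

Re = VD/ν = 1.100·0.0169/5.41×10^-4 = 34.4
Re < 2300 → laminar → f = 64/Re = 1.863

Re ≈ 34.4; laminar; f = 64/Re ≈ 1.86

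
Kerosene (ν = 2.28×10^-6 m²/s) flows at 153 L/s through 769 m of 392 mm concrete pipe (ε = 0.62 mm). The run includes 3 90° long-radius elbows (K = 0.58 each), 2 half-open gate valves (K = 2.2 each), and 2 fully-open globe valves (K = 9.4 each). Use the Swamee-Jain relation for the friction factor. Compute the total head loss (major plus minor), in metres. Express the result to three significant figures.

H_L ≈ 5.76 m

V = 4Q/(πD²) = 1.268 m/s; V²/2g = 0.08191 m
Re = 2.18×10^5, ε/D = 0.00158 → f = 0.02315 (Swamee-Jain)
Major: h_f = f(L/D)·V²/2g = 0.02315·1962·0.08191 = 3.720 m
Minor: ΣK = 24.9; h_m = ΣK·V²/2g = 2.043 m
Total H_L = 3.720 + 2.043 = 5.763 m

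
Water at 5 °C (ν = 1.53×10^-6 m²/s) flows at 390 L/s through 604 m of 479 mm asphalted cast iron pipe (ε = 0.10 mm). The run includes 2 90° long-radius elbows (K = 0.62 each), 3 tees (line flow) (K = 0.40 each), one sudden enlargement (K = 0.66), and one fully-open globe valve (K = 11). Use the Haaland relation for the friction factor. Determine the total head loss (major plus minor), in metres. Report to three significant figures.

H_L ≈ 7.89 m

V = 4Q/(πD²) = 2.164 m/s; V²/2g = 0.2387 m
Re = 6.78×10^5, ε/D = 2.09×10^-4 → f = 0.01503 (Haaland)
Major: h_f = f(L/D)·V²/2g = 0.01503·1261·0.2387 = 4.525 m
Minor: ΣK = 14.1; h_m = ΣK·V²/2g = 3.366 m
Total H_L = 4.525 + 3.366 = 7.891 m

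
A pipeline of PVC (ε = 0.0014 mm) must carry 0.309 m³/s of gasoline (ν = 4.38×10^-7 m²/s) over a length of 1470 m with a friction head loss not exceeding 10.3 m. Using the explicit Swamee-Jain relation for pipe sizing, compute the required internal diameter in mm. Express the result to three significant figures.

D ≈ 413 mm

Swamee-Jain (Type III): D = 0.66·[ε^1.25·(LQ²/(gh_f))^4.75 + ν·Q^9.4·(L/(gh_f))^5.2]^0.04
LQ²/(gh_f) = 1.389; L/(gh_f) = 14.55
Term 1 = ε^1.25·(…)^4.75 = 2.29×10^-7; Term 2 = ν·Q^9.4·(…)^5.2 = 7.83×10^-6
D = 0.66·(2.29×10^-7 + 7.83×10^-6)^0.04 = 0.4129 m = 413 mm
Check: V = 2.31 m/s, Re = 2.18×10^6, f = 0.01036, h_f = 10.0 m ≈ 10.3 m ✓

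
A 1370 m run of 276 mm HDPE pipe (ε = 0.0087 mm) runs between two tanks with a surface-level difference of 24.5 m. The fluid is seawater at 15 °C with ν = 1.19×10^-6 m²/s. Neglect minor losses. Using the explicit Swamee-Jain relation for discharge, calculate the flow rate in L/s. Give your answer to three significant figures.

Q ≈ 162 L/s

Swamee-Jain (Type II): Q = -0.965·√(gD⁵h_f/L)·ln[ε/(3.7D) + √(3.17ν²L/(gD³h_f))]
√(gD⁵h_f/L) = √(9.81·0.276⁵·24.5/1370) = 0.01676
ε/(3.7D) = 8.52×10^-6; √(3.17ν²L/(gD³h_f)) = 3.49×10^-5
Q = -0.965·0.01676·ln(4.341×10^-5) = 0.1625 m³/s
Check: V = 2.72 m/s, Re = 6.30×10^5, f = 0.01312, h_f = 24.5 m ≈ 24.5 m ✓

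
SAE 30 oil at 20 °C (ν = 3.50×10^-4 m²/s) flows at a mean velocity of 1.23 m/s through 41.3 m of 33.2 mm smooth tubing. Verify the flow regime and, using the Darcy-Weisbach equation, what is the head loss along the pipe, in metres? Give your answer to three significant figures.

Re = VD/ν = 1.23·0.03320/3.50×10^-4 = 117 → laminar (Re < 2300)
f = 64/Re = 0.5485
h_f = f(L/D)V²/(2g) = 0.5485·(41.3/0.03320)·1.23²/(2·9.81) = 52.62 m

h_f ≈ 52.6 m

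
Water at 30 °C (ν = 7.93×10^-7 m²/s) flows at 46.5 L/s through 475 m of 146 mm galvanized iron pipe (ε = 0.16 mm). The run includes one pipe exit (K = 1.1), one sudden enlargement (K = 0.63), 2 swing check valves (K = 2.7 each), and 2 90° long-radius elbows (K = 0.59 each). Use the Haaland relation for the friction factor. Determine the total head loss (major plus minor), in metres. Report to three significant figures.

V = 4Q/(πD²) = 2.778 m/s; V²/2g = 0.3932 m
Re = 5.11×10^5, ε/D = 0.00110 → f = 0.02060 (Haaland)
Major: h_f = f(L/D)·V²/2g = 0.02060·3253·0.3932 = 26.35 m
Minor: ΣK = 8.31; h_m = ΣK·V²/2g = 3.268 m
Total H_L = 26.35 + 3.268 = 29.62 m

H_L ≈ 29.6 m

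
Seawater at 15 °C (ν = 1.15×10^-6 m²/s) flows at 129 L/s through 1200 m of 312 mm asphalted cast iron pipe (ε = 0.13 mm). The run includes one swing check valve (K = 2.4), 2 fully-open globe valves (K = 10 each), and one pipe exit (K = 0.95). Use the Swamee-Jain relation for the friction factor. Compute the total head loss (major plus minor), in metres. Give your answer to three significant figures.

V = 4Q/(πD²) = 1.687 m/s; V²/2g = 0.1451 m
Re = 4.58×10^5, ε/D = 4.17×10^-4 → f = 0.01732 (Swamee-Jain)
Major: h_f = f(L/D)·V²/2g = 0.01732·3846·0.1451 = 9.666 m
Minor: ΣK = 23.4; h_m = ΣK·V²/2g = 3.388 m
Total H_L = 9.666 + 3.388 = 13.05 m

H_L ≈ 13.1 m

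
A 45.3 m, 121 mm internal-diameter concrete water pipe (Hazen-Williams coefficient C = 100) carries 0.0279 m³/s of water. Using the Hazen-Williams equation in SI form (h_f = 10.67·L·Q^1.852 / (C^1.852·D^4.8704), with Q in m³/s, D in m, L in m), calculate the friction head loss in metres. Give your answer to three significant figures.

h_f = 10.67·45.3·0.0279^1.852 / (100^1.852·0.121^4.8704) = 3.704 m

h_f ≈ 3.70 m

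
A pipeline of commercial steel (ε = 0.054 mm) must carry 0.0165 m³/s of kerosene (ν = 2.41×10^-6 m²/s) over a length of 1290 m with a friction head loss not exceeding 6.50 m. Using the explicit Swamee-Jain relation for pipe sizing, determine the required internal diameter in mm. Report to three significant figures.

D ≈ 159 mm

Swamee-Jain (Type III): D = 0.66·[ε^1.25·(LQ²/(gh_f))^4.75 + ν·Q^9.4·(L/(gh_f))^5.2]^0.04
LQ²/(gh_f) = 0.005508; L/(gh_f) = 20.23
Term 1 = ε^1.25·(…)^4.75 = 8.61×10^-17; Term 2 = ν·Q^9.4·(…)^5.2 = 2.62×10^-16
D = 0.66·(8.61×10^-17 + 2.62×10^-16)^0.04 = 0.1589 m = 159 mm
Check: V = 0.832 m/s, Re = 5.49×10^4, f = 0.02170, h_f = 6.21 m ≈ 6.50 m ✓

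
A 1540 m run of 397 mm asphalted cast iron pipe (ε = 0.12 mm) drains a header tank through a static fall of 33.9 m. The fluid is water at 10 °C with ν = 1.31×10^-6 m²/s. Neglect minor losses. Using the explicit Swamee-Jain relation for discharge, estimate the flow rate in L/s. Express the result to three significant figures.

Swamee-Jain (Type II): Q = -0.965·√(gD⁵h_f/L)·ln[ε/(3.7D) + √(3.17ν²L/(gD³h_f))]
√(gD⁵h_f/L) = √(9.81·0.397⁵·33.9/1540) = 0.04615
ε/(3.7D) = 8.17×10^-5; √(3.17ν²L/(gD³h_f)) = 2.01×10^-5
Q = -0.965·0.04615·ln(1.018×10^-4) = 0.4094 m³/s
Check: V = 3.31 m/s, Re = 1.00×10^6, f = 0.01578, h_f = 34.1 m ≈ 33.9 m ✓

Q ≈ 409 L/s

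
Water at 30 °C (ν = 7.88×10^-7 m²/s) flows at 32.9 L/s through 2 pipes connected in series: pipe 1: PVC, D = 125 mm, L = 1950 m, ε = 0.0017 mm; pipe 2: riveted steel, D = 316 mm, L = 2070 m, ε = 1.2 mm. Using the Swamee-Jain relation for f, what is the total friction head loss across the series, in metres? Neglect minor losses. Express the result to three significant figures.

H ≈ 79.8 m

Pipe 1: V = 2.681 m/s, Re = 4.25×10^5, ε/D = 1.36×10^-5, f = 0.01368, h_1 = f(L/D)V²/2g = 78.15 m
Pipe 2: V = 0.4195 m/s, Re = 1.68×10^5, ε/D = 0.00380, f = 0.02886, h_2 = f(L/D)V²/2g = 1.696 m
Series → Q common, losses add: H = Σh = 79.85 m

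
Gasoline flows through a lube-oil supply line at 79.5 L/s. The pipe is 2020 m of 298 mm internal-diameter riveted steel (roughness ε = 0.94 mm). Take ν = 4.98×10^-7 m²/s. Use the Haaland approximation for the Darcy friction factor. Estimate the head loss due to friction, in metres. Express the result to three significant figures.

h_f ≈ 12.0 m

V = 4Q/(πD²) = 4·0.0795/(π·0.298²) = 1.140 m/s
Re = VD/ν = 1.140·0.298/4.98×10^-7 = 6.82×10^5 → turbulent
ε/D = 0.94/298 = 0.00315
Haaland: f = 0.02676
h_f = f(L/D)V²/(2g) = 0.02676·(2020/0.298)·1.140²/(2·9.81) = 12.01 m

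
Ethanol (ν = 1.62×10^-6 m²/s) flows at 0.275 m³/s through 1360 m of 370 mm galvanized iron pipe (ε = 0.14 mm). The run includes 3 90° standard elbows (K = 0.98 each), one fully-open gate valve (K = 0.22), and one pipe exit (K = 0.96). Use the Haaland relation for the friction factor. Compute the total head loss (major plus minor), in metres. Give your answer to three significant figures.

V = 4Q/(πD²) = 2.558 m/s; V²/2g = 0.3334 m
Re = 5.84×10^5, ε/D = 3.78×10^-4 → f = 0.01662 (Haaland)
Major: h_f = f(L/D)·V²/2g = 0.01662·3676·0.3334 = 20.37 m
Minor: ΣK = 4.12; h_m = ΣK·V²/2g = 1.374 m
Total H_L = 20.37 + 1.374 = 21.74 m

H_L ≈ 21.7 m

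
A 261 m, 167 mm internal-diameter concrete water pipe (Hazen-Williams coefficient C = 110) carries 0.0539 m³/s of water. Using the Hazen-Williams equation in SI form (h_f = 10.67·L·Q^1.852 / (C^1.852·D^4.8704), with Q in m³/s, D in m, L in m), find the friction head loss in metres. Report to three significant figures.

h_f = 10.67·261·0.0539^1.852 / (110^1.852·0.167^4.8704) = 12.61 m

h_f ≈ 12.6 m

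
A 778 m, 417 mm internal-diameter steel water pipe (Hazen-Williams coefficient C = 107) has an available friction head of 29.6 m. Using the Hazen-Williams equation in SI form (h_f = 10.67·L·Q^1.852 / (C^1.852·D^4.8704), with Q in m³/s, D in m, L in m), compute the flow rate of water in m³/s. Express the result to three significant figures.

Q ≈ 0.511 m³/s

Rearranging: Q = [h_f·C^1.852·D^4.8704 / (10.67·L)]^(1/1.852)
Q = [29.6·107^1.852·0.417^4.8704 / (10.67·778)]^0.540 = 0.5113 m³/s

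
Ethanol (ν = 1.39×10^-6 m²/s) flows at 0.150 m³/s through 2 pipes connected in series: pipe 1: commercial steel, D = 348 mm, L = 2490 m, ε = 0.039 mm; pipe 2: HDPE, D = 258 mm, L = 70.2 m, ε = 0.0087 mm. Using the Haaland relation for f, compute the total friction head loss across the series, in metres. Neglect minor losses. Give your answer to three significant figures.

Pipe 1: V = 1.577 m/s, Re = 3.95×10^5, ε/D = 1.12×10^-4, f = 0.01480, h_1 = f(L/D)V²/2g = 13.42 m
Pipe 2: V = 2.869 m/s, Re = 5.33×10^5, ε/D = 3.37×10^-5, f = 0.01334, h_2 = f(L/D)V²/2g = 1.523 m
Series → Q common, losses add: H = Σh = 14.95 m

H ≈ 14.9 m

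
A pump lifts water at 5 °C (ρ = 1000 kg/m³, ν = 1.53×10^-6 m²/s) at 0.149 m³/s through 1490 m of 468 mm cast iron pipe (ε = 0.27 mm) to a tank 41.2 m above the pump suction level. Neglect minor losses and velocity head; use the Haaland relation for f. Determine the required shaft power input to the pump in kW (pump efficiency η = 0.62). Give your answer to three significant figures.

V = 4Q/(πD²) = 0.8662 m/s; Re = 2.65×10^5; ε/D = 5.77×10^-4; f = 0.01865
h_f = f(L/D)V²/2g = 2.271 m
Total head H = z + h_f = 41.2 + 2.271 = 43.47 m
P_hyd = ρgQH = 1000·9.81·0.149·43.47 = 63.54 kW
P_shaft = P_hyd/η = 63.54/0.62 = 102.5 kW

P_shaft ≈ 102 kW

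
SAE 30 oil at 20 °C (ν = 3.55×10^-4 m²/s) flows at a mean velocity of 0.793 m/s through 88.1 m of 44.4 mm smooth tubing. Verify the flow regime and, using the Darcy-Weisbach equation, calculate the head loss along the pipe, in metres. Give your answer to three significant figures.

Re = VD/ν = 0.793·0.04440/3.55×10^-4 = 99.2 → laminar (Re < 2300)
f = 64/Re = 0.6453
h_f = f(L/D)V²/(2g) = 0.6453·(88.1/0.04440)·0.793²/(2·9.81) = 41.04 m

h_f ≈ 41.0 m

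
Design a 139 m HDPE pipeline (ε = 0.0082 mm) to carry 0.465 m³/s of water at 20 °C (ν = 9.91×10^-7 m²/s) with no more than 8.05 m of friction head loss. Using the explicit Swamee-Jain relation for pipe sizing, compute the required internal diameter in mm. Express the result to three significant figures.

Swamee-Jain (Type III): D = 0.66·[ε^1.25·(LQ²/(gh_f))^4.75 + ν·Q^9.4·(L/(gh_f))^5.2]^0.04
LQ²/(gh_f) = 0.3806; L/(gh_f) = 1.760
Term 1 = ε^1.25·(…)^4.75 = 4.46×10^-9; Term 2 = ν·Q^9.4·(…)^5.2 = 1.40×10^-8
D = 0.66·(4.46×10^-9 + 1.40×10^-8)^0.04 = 0.3238 m = 324 mm
Check: V = 5.65 m/s, Re = 1.85×10^6, f = 0.01132, h_f = 7.91 m ≈ 8.05 m ✓

D ≈ 324 mm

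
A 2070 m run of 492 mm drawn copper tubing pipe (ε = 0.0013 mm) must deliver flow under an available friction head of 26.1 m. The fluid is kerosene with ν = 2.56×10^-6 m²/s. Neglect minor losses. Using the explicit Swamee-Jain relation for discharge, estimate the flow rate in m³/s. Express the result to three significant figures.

Q ≈ 0.586 m³/s

Swamee-Jain (Type II): Q = -0.965·√(gD⁵h_f/L)·ln[ε/(3.7D) + √(3.17ν²L/(gD³h_f))]
√(gD⁵h_f/L) = √(9.81·0.492⁵·26.1/2070) = 0.05971
ε/(3.7D) = 7.14×10^-7; √(3.17ν²L/(gD³h_f)) = 3.76×10^-5
Q = -0.965·0.05971·ln(3.827×10^-5) = 0.5861 m³/s
Check: V = 3.08 m/s, Re = 5.92×10^5, f = 0.01275, h_f = 26.0 m ≈ 26.1 m ✓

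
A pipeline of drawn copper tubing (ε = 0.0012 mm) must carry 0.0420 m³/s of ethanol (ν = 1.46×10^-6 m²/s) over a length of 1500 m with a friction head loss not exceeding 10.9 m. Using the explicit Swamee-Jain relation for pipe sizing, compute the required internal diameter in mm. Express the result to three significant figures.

Swamee-Jain (Type III): D = 0.66·[ε^1.25·(LQ²/(gh_f))^4.75 + ν·Q^9.4·(L/(gh_f))^5.2]^0.04
LQ²/(gh_f) = 0.02475; L/(gh_f) = 14.03
Term 1 = ε^1.25·(…)^4.75 = 9.29×10^-16; Term 2 = ν·Q^9.4·(…)^5.2 = 1.54×10^-13
D = 0.66·(9.29×10^-16 + 1.54×10^-13)^0.04 = 0.2028 m = 203 mm
Check: V = 1.30 m/s, Re = 1.81×10^5, f = 0.01590, h_f = 10.1 m ≈ 10.9 m ✓

D ≈ 203 mm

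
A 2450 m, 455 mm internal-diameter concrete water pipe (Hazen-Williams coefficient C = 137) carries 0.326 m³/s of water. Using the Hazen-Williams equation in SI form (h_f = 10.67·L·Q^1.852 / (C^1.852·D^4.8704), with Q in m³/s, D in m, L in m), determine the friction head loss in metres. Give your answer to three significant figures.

h_f ≈ 16.8 m

h_f = 10.67·2450·0.326^1.852 / (137^1.852·0.455^4.8704) = 16.76 m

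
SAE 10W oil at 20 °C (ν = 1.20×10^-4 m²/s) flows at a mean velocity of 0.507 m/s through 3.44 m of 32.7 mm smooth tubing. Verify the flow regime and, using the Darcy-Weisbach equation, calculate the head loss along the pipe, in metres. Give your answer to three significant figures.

h_f ≈ 0.638 m

Re = VD/ν = 0.507·0.03270/1.20×10^-4 = 138 → laminar (Re < 2300)
f = 64/Re = 0.4632
h_f = f(L/D)V²/(2g) = 0.4632·(3.44/0.03270)·0.507²/(2·9.81) = 0.6385 m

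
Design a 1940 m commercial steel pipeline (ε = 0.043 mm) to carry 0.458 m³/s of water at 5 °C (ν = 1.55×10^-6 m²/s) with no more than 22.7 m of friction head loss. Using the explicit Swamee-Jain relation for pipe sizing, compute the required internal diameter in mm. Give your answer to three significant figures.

Swamee-Jain (Type III): D = 0.66·[ε^1.25·(LQ²/(gh_f))^4.75 + ν·Q^9.4·(L/(gh_f))^5.2]^0.04
LQ²/(gh_f) = 1.827; L/(gh_f) = 8.712
Term 1 = ε^1.25·(…)^4.75 = 6.10×10^-5; Term 2 = ν·Q^9.4·(…)^5.2 = 7.78×10^-5
D = 0.66·(6.10×10^-5 + 7.78×10^-5)^0.04 = 0.4626 m = 463 mm
Check: V = 2.72 m/s, Re = 8.13×10^5, f = 0.01366, h_f = 21.7 m ≈ 22.7 m ✓

D ≈ 463 mm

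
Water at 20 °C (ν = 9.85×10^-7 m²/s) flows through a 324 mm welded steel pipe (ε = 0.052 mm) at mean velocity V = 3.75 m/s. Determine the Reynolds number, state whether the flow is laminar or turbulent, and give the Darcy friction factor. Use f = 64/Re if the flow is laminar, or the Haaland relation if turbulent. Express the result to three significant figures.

Re ≈ 1.23×10^6; turbulent; f ≈ 0.0140

Re = VD/ν = 3.750·0.324/9.85×10^-7 = 1.23×10^6
Re > 4000 → turbulent; ε/D = 1.60×10^-4
Haaland: f = 0.01397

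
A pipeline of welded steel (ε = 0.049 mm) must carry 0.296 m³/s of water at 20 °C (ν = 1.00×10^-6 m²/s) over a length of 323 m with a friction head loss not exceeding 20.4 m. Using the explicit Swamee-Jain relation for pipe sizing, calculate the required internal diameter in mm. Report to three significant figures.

D ≈ 280 mm

Swamee-Jain (Type III): D = 0.66·[ε^1.25·(LQ²/(gh_f))^4.75 + ν·Q^9.4·(L/(gh_f))^5.2]^0.04
LQ²/(gh_f) = 0.1414; L/(gh_f) = 1.614
Term 1 = ε^1.25·(…)^4.75 = 3.78×10^-10; Term 2 = ν·Q^9.4·(…)^5.2 = 1.29×10^-10
D = 0.66·(3.78×10^-10 + 1.29×10^-10)^0.04 = 0.2804 m = 280 mm
Check: V = 4.79 m/s, Re = 1.34×10^6, f = 0.01425, h_f = 19.2 m ≈ 20.4 m ✓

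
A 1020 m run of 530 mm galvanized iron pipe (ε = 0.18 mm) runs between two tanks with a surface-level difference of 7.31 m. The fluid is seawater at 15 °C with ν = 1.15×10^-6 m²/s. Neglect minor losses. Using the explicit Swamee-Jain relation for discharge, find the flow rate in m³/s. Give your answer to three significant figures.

Swamee-Jain (Type II): Q = -0.965·√(gD⁵h_f/L)·ln[ε/(3.7D) + √(3.17ν²L/(gD³h_f))]
√(gD⁵h_f/L) = √(9.81·0.530⁵·7.31/1020) = 0.05422
ε/(3.7D) = 9.18×10^-5; √(3.17ν²L/(gD³h_f)) = 2.00×10^-5
Q = -0.965·0.05422·ln(1.118×10^-4) = 0.4761 m³/s
Check: V = 2.16 m/s, Re = 9.95×10^5, f = 0.01610, h_f = 7.36 m ≈ 7.31 m ✓

Q ≈ 0.476 m³/s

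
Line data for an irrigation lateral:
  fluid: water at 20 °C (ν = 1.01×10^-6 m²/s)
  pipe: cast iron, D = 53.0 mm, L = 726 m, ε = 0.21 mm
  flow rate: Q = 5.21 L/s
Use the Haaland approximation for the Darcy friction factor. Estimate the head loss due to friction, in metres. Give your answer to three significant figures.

h_f ≈ 114 m

V = 4Q/(πD²) = 4·0.00521/(π·0.0530²) = 2.362 m/s
Re = VD/ν = 2.362·0.0530/1.01×10^-6 = 1.24×10^5 → turbulent
ε/D = 0.21/53.0 = 0.00396
Haaland: f = 0.02919
h_f = f(L/D)V²/(2g) = 0.02919·(726/0.0530)·2.362²/(2·9.81) = 113.7 m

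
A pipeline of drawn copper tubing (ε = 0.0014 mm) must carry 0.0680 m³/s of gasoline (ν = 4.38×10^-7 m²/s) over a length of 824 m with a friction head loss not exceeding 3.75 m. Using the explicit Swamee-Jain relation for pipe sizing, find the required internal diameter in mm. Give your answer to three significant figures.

D ≈ 256 mm

Swamee-Jain (Type III): D = 0.66·[ε^1.25·(LQ²/(gh_f))^4.75 + ν·Q^9.4·(L/(gh_f))^5.2]^0.04
LQ²/(gh_f) = 0.1036; L/(gh_f) = 22.40
Term 1 = ε^1.25·(…)^4.75 = 1.01×10^-12; Term 2 = ν·Q^9.4·(…)^5.2 = 4.88×10^-11
D = 0.66·(1.01×10^-12 + 4.88×10^-11)^0.04 = 0.2555 m = 256 mm
Check: V = 1.33 m/s, Re = 7.74×10^5, f = 0.01224, h_f = 3.54 m ≈ 3.75 m ✓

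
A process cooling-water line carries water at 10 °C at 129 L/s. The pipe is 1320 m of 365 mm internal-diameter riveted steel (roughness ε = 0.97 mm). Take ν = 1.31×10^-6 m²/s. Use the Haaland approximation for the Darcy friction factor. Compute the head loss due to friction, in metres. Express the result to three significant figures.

h_f ≈ 7.21 m

V = 4Q/(πD²) = 4·0.129/(π·0.365²) = 1.233 m/s
Re = VD/ν = 1.233·0.365/1.31×10^-6 = 3.44×10^5 → turbulent
ε/D = 0.97/365 = 0.00266
Haaland: f = 0.02573
h_f = f(L/D)V²/(2g) = 0.02573·(1320/0.365)·1.233²/(2·9.81) = 7.209 m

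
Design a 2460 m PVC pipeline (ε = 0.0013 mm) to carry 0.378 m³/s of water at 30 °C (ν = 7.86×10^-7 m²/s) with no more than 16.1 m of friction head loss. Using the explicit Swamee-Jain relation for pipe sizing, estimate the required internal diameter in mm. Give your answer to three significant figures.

D ≈ 462 mm

Swamee-Jain (Type III): D = 0.66·[ε^1.25·(LQ²/(gh_f))^4.75 + ν·Q^9.4·(L/(gh_f))^5.2]^0.04
LQ²/(gh_f) = 2.225; L/(gh_f) = 15.58
Term 1 = ε^1.25·(…)^4.75 = 1.96×10^-6; Term 2 = ν·Q^9.4·(…)^5.2 = 1.33×10^-4
D = 0.66·(1.96×10^-6 + 1.33×10^-4)^0.04 = 0.4621 m = 462 mm
Check: V = 2.25 m/s, Re = 1.32×10^6, f = 0.01116, h_f = 15.4 m ≈ 16.1 m ✓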